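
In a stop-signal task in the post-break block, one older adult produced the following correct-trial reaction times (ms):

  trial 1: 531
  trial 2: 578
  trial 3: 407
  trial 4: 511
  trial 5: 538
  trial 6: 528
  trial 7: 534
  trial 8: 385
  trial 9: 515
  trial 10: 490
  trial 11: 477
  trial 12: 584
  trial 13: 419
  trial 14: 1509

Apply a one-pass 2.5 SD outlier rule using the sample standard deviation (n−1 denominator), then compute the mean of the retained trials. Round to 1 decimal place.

499.8 ms

n = 14, ΣRT = 8006, M = 571.857
Σ(x−M)² = 992687.71; s = √(992687.71/13) = 276.334
Cutoffs: 571.857 ± 2.5·276.334 → [-119.0, 1262.7]
Outside: 1509 → excluded.
Retained (n=13): Σ = 6497, mean = 6497/13 = 499.769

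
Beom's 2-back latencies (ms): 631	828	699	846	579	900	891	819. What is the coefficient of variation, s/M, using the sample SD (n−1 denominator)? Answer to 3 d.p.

0.157

n = 8, Σ = 6193, M = 774.1250
Σ(x−M)² = 103788.875; s = √(103788.875/7) = 121.7661
CV = 121.7661 / 774.1250 = 0.15730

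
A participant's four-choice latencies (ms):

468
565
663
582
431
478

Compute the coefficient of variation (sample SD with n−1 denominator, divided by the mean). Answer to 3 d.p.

n = 6, Σ = 3187, M = 531.1667
Σ(x−M)² = 37958.833; s = √(37958.833/5) = 87.1307
CV = 87.1307 / 531.1667 = 0.16404

0.164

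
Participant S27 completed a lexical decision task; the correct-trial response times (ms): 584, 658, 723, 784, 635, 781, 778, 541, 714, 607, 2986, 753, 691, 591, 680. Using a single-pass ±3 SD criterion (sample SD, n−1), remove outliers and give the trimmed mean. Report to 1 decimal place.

680.0 ms

n = 15, ΣRT = 12506, M = 833.733
Σ(x−M)² = 5046498.93; s = √(5046498.93/14) = 600.387
Cutoffs: 833.733 ± 3·600.387 → [-967.4, 2634.9]
Outside: 2986 → excluded.
Retained (n=14): Σ = 9520, mean = 9520/14 = 680.000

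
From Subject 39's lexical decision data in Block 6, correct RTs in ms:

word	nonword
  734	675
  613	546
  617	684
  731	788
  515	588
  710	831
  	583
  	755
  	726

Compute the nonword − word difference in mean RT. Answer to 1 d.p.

M(word) = 3920/6 = 653.333
M(nonword) = 6176/9 = 686.222
Difference = 686.222 − 653.333 = 32.889 ms

32.9 ms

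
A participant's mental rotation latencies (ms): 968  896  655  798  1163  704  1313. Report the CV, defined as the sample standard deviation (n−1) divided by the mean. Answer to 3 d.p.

0.259

n = 7, Σ = 6497, M = 928.1429
Σ(x−M)² = 347678.857; s = √(347678.857/6) = 240.7207
CV = 240.7207 / 928.1429 = 0.25936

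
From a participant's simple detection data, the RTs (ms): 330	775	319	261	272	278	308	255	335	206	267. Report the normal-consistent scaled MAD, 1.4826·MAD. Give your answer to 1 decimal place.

44.5 ms

Sorted: 206, 255, 261, 267, 272, 278, 308, 319, 330, 335, 775 → median = 278
|x − 278| sorted: 0, 6, 11, 17, 23, 30, 41, 52, 57, 72, 497 → MAD = 30
Robust SD ≈ 1.4826 × 30 = 44.478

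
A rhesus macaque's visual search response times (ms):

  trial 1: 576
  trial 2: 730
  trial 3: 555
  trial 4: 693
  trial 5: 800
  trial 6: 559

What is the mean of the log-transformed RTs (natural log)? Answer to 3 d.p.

6.470

ln(RT): 6.3561, 6.5930, 6.3190, 6.5410, 6.6846, 6.3261
Σ ln(RT) = 38.8199
Mean = 38.8199/6 = 6.46999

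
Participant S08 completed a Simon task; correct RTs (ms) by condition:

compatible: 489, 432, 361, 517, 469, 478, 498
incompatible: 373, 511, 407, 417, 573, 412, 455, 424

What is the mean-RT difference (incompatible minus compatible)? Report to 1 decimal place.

-16.9 ms

M(compatible) = 3244/7 = 463.429
M(incompatible) = 3572/8 = 446.500
Difference = 446.500 − 463.429 = -16.929 ms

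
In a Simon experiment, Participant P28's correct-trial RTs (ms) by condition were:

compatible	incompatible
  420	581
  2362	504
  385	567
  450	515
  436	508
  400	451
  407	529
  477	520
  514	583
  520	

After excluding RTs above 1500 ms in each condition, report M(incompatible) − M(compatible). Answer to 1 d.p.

83.2 ms

compatible: exclude 2362
M(compatible) = 4009/9 = 445.444
M(incompatible) = 4758/9 = 528.667
Difference = 528.667 − 445.444 = 83.222 ms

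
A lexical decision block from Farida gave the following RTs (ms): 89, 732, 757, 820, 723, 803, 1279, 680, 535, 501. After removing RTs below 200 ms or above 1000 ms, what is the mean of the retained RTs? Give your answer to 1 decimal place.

693.9 ms

Excluded: 89, 1279
Retained (n=8): Σ = 5551
Mean = 5551/8 = 693.8750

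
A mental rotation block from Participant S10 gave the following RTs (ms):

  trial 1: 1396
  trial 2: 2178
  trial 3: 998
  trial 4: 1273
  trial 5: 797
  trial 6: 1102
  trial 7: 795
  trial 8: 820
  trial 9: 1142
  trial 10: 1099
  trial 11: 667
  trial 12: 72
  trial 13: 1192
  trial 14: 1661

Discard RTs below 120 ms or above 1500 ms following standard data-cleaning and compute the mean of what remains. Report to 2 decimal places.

1025.55 ms

Excluded: 72, 1661, 2178
Retained (n=11): Σ = 11281
Mean = 11281/11 = 1025.5455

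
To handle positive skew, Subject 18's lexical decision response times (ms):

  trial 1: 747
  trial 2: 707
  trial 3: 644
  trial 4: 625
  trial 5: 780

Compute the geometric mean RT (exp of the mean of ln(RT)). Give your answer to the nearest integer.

698 ms

ln(RT): 6.6161, 6.5610, 6.4677, 6.4378, 6.6593
Mean ln(RT) = 32.7418/5 = 6.54837
Geometric mean = exp(6.54837) = 698.10 ms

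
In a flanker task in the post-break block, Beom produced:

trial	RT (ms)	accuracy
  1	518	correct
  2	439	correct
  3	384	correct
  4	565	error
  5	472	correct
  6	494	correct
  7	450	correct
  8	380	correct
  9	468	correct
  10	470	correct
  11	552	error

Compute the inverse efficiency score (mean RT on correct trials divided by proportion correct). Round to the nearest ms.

553 ms

Correct trials (n=9): 518, 439, 384, 472, 494, 450, 380, 468, 470
Mean correct RT = 4075/9 = 452.7778 ms
Proportion correct = 9/11
IES = 452.7778 / (9/11) = 553.395 ms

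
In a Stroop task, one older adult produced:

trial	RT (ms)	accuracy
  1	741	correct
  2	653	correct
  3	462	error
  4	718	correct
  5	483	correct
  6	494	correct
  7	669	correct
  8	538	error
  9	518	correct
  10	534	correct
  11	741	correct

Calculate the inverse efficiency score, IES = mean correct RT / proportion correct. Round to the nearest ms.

Correct trials (n=9): 741, 653, 718, 483, 494, 669, 518, 534, 741
Mean correct RT = 5551/9 = 616.7778 ms
Proportion correct = 9/11
IES = 616.7778 / (9/11) = 753.840 ms

754 ms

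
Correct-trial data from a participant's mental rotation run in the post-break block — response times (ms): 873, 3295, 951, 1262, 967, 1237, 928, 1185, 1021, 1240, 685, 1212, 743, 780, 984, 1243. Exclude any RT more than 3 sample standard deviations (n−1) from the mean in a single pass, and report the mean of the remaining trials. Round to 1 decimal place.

n = 16, ΣRT = 18606, M = 1162.875
Σ(x−M)² = 5402377.75; s = √(5402377.75/15) = 600.132
Cutoffs: 1162.875 ± 3·600.132 → [-637.5, 2963.3]
Outside: 3295 → excluded.
Retained (n=15): Σ = 15311, mean = 15311/15 = 1020.733

1020.7 ms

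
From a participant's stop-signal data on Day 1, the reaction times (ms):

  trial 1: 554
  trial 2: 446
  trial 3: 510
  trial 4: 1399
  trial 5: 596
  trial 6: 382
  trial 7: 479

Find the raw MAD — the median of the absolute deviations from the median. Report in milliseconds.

Sorted: 382, 446, 479, 510, 554, 596, 1399 → median = 510
|x − 510|: 44, 64, 0, 889, 86, 128, 31
Sorted deviations: 0, 31, 44, 64, 86, 128, 889 → MAD = 64

64 ms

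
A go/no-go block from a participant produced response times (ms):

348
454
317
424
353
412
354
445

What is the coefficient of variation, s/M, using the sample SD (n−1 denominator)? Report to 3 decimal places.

n = 8, Σ = 3107, M = 388.3750
Σ(x−M)² = 18497.875; s = √(18497.875/7) = 51.4058
CV = 51.4058 / 388.3750 = 0.13236

0.132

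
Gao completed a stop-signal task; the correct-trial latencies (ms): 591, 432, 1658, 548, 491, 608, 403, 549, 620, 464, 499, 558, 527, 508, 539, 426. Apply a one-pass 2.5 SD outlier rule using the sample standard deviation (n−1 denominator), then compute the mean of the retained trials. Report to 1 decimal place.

n = 16, ΣRT = 9421, M = 588.812
Σ(x−M)² = 1280376.44; s = √(1280376.44/15) = 292.162
Cutoffs: 588.812 ± 2.5·292.162 → [-141.6, 1319.2]
Outside: 1658 → excluded.
Retained (n=15): Σ = 7763, mean = 7763/15 = 517.533

517.5 ms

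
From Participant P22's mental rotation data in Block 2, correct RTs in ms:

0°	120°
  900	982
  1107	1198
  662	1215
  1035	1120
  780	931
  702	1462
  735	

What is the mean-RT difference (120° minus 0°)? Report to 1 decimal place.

M(0°) = 5921/7 = 845.857
M(120°) = 6908/6 = 1151.333
Difference = 1151.333 − 845.857 = 305.476 ms

305.5 ms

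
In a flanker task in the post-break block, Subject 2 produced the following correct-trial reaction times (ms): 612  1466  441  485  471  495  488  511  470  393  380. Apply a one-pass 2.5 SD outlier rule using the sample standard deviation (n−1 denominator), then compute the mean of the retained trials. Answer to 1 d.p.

n = 11, ΣRT = 6212, M = 564.727
Σ(x−M)² = 931200.18; s = √(931200.18/10) = 305.156
Cutoffs: 564.727 ± 2.5·305.156 → [-198.2, 1327.6]
Outside: 1466 → excluded.
Retained (n=10): Σ = 4746, mean = 4746/10 = 474.600

474.6 ms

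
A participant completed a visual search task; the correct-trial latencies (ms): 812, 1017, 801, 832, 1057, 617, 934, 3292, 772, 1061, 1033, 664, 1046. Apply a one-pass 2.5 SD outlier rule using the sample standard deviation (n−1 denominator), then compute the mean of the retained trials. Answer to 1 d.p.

887.2 ms

n = 13, ΣRT = 13938, M = 1072.154
Σ(x−M)² = 5615141.69; s = √(5615141.69/12) = 684.053
Cutoffs: 1072.154 ± 2.5·684.053 → [-638.0, 2782.3]
Outside: 3292 → excluded.
Retained (n=12): Σ = 10646, mean = 10646/12 = 887.167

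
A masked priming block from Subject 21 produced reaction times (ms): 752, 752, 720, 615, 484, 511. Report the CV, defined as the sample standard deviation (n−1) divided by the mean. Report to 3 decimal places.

0.189

n = 6, Σ = 3834, M = 639.0000
Σ(x−M)² = 73084.000; s = √(73084.000/5) = 120.9000
CV = 120.9000 / 639.0000 = 0.18920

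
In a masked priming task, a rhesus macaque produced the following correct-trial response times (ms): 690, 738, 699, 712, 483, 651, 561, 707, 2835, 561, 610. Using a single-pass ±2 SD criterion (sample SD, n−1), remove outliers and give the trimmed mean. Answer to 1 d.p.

641.2 ms

n = 11, ΣRT = 9247, M = 840.636
Σ(x−M)² = 4438630.55; s = √(4438630.55/10) = 666.230
Cutoffs: 840.636 ± 2·666.230 → [-491.8, 2173.1]
Outside: 2835 → excluded.
Retained (n=10): Σ = 6412, mean = 6412/10 = 641.200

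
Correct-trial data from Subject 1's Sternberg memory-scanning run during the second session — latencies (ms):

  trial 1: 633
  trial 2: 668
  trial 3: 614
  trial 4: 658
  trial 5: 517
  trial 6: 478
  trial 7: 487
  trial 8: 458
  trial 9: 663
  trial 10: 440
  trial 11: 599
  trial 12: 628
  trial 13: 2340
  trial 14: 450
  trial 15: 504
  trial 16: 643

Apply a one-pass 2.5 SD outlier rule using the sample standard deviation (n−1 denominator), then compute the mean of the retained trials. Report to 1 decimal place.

562.7 ms

n = 16, ΣRT = 10780, M = 673.750
Σ(x−M)² = 3068473.00; s = √(3068473.00/15) = 452.288
Cutoffs: 673.750 ± 2.5·452.288 → [-457.0, 1804.5]
Outside: 2340 → excluded.
Retained (n=15): Σ = 8440, mean = 8440/15 = 562.667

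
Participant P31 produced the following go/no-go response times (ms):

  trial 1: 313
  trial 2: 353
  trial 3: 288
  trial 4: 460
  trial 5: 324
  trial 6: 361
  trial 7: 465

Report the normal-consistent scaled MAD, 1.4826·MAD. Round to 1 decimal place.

59.3 ms

Sorted: 288, 313, 324, 353, 361, 460, 465 → median = 353
|x − 353| sorted: 0, 8, 29, 40, 65, 107, 112 → MAD = 40
Robust SD ≈ 1.4826 × 40 = 59.304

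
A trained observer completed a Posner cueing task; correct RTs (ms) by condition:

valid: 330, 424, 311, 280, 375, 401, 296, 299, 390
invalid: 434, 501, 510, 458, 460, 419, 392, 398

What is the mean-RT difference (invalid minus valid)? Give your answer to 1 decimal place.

101.4 ms

M(valid) = 3106/9 = 345.111
M(invalid) = 3572/8 = 446.500
Difference = 446.500 − 345.111 = 101.389 ms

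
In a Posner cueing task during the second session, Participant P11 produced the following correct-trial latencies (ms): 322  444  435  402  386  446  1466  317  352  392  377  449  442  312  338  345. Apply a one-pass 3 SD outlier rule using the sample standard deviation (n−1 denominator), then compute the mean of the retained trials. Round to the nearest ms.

n = 16, ΣRT = 7225, M = 451.562
Σ(x−M)² = 1133941.94; s = √(1133941.94/15) = 274.948
Cutoffs: 451.562 ± 3·274.948 → [-373.3, 1276.4]
Outside: 1466 → excluded.
Retained (n=15): Σ = 5759, mean = 5759/15 = 383.933

384 ms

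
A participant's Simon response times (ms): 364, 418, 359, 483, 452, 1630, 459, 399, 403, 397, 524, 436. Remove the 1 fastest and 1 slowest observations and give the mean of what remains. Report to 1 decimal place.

Sorted: 359, 364, 397, 399, 403, 418, 436, 452, 459, 483, 524, 1630
Drop lowest 1 (359) and highest 1 (1630)
Remaining (n=10): Σ = 4335, mean = 4335/10 = 433.500

433.5 ms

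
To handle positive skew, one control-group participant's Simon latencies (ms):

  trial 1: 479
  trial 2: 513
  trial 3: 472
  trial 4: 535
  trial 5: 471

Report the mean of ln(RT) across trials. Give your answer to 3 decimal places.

ln(RT): 6.1717, 6.2403, 6.1570, 6.2823, 6.1549
Σ ln(RT) = 31.0061
Mean = 31.0061/5 = 6.20122

6.201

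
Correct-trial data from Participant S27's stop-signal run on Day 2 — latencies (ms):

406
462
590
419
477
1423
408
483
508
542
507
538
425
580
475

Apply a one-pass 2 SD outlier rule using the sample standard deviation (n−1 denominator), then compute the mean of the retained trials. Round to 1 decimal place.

487.1 ms

n = 15, ΣRT = 8243, M = 549.533
Σ(x−M)² = 865319.73; s = √(865319.73/14) = 248.613
Cutoffs: 549.533 ± 2·248.613 → [52.3, 1046.8]
Outside: 1423 → excluded.
Retained (n=14): Σ = 6820, mean = 6820/14 = 487.143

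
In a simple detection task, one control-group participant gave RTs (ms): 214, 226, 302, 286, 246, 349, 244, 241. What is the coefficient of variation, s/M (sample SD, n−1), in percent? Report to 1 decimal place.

n = 8, Σ = 2108, M = 263.5000
Σ(x−M)² = 14348.000; s = √(14348.000/7) = 45.2738
CV = 45.2738 / 263.5000 = 0.17182 = 17.182%

17.2%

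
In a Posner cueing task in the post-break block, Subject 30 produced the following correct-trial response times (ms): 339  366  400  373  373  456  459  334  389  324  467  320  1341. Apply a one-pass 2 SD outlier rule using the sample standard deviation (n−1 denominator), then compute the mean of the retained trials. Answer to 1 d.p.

383.3 ms

n = 13, ΣRT = 5941, M = 457.000
Σ(x−M)² = 877338.00; s = √(877338.00/12) = 270.391
Cutoffs: 457.000 ± 2·270.391 → [-83.8, 997.8]
Outside: 1341 → excluded.
Retained (n=12): Σ = 4600, mean = 4600/12 = 383.333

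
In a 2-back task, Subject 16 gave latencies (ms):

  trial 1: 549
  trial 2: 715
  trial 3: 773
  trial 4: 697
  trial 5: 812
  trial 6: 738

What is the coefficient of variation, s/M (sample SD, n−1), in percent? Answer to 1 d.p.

12.7%

n = 6, Σ = 4284, M = 714.0000
Σ(x−M)² = 41176.000; s = √(41176.000/5) = 90.7480
CV = 90.7480 / 714.0000 = 0.12710 = 12.710%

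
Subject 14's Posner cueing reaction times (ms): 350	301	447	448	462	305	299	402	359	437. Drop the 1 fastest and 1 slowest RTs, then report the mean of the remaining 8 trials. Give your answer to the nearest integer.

Sorted: 299, 301, 305, 350, 359, 402, 437, 447, 448, 462
Drop lowest 1 (299) and highest 1 (462)
Remaining (n=8): Σ = 3049, mean = 3049/8 = 381.125

381 ms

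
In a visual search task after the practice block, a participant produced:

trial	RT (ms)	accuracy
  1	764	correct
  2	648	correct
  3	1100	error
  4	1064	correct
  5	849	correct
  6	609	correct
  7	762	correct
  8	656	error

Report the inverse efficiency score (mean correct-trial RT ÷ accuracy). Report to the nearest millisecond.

1044 ms

Correct trials (n=6): 764, 648, 1064, 849, 609, 762
Mean correct RT = 4696/6 = 782.6667 ms
Proportion correct = 6/8
IES = 782.6667 / (6/8) = 1043.556 ms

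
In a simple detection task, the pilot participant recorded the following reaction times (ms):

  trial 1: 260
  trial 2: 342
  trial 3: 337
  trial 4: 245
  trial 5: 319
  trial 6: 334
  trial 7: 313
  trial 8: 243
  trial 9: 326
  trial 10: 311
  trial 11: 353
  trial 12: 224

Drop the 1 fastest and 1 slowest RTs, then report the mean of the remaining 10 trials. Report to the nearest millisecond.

Sorted: 224, 243, 245, 260, 311, 313, 319, 326, 334, 337, 342, 353
Drop lowest 1 (224) and highest 1 (353)
Remaining (n=10): Σ = 3030, mean = 3030/10 = 303.000

303 ms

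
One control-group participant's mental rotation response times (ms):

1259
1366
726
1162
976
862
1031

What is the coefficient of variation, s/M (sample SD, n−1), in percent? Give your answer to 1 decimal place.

n = 7, Σ = 7382, M = 1054.5714
Σ(x−M)² = 302091.714; s = √(302091.714/6) = 224.3850
CV = 224.3850 / 1054.5714 = 0.21277 = 21.277%

21.3%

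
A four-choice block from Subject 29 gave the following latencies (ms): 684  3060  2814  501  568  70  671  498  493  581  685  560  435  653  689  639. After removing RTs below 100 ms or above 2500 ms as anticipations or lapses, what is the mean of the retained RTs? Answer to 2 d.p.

589.00 ms

Excluded: 70, 2814, 3060
Retained (n=13): Σ = 7657
Mean = 7657/13 = 589.0000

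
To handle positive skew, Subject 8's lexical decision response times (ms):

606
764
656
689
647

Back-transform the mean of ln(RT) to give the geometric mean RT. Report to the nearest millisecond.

ln(RT): 6.4069, 6.6386, 6.4862, 6.5352, 6.4723
Mean ln(RT) = 32.5392/5 = 6.50784
Geometric mean = exp(6.50784) = 670.38 ms

670 ms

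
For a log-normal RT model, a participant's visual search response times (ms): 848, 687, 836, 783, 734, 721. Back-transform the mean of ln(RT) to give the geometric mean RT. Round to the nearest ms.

766 ms

ln(RT): 6.7429, 6.5323, 6.7286, 6.6631, 6.5985, 6.5806
Mean ln(RT) = 39.8461/6 = 6.64102
Geometric mean = exp(6.64102) = 765.88 ms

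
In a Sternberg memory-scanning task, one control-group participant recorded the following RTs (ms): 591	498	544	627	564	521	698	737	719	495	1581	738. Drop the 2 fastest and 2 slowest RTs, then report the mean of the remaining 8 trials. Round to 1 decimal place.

625.1 ms

Sorted: 495, 498, 521, 544, 564, 591, 627, 698, 719, 737, 738, 1581
Drop lowest 2 (495, 498) and highest 2 (738, 1581)
Remaining (n=8): Σ = 5001, mean = 5001/8 = 625.125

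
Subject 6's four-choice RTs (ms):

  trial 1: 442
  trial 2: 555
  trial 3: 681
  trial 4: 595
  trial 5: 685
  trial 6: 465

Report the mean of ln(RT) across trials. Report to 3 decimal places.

6.332

ln(RT): 6.0913, 6.3190, 6.5236, 6.3886, 6.5294, 6.1420
Σ ln(RT) = 37.9939
Mean = 37.9939/6 = 6.33231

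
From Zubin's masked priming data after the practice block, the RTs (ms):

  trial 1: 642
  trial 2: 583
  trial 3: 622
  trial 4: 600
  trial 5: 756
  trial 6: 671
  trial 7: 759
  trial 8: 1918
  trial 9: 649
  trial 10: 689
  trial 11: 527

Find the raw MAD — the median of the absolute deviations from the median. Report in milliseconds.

49 ms

Sorted: 527, 583, 600, 622, 642, 649, 671, 689, 756, 759, 1918 → median = 649
|x − 649|: 7, 66, 27, 49, 107, 22, 110, 1269, 0, 40, 122
Sorted deviations: 0, 7, 22, 27, 40, 49, 66, 107, 110, 122, 1269 → MAD = 49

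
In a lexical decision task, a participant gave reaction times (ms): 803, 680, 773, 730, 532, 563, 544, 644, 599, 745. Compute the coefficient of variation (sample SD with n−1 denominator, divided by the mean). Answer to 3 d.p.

0.150

n = 10, Σ = 6613, M = 661.3000
Σ(x−M)² = 88952.100; s = √(88952.100/9) = 99.4161
CV = 99.4161 / 661.3000 = 0.15033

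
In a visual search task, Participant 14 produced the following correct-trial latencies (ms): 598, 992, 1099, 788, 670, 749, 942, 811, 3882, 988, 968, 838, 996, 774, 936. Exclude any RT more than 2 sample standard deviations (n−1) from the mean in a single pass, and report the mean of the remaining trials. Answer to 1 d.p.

867.8 ms

n = 15, ΣRT = 16031, M = 1068.733
Σ(x−M)² = 8745058.93; s = √(8745058.93/14) = 790.346
Cutoffs: 1068.733 ± 2·790.346 → [-512.0, 2649.4]
Outside: 3882 → excluded.
Retained (n=14): Σ = 12149, mean = 12149/14 = 867.786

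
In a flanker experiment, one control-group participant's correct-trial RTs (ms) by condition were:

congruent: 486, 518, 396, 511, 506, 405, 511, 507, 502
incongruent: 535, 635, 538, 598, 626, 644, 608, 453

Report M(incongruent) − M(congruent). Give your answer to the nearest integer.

M(congruent) = 4342/9 = 482.444
M(incongruent) = 4637/8 = 579.625
Difference = 579.625 − 482.444 = 97.181 ms

97 ms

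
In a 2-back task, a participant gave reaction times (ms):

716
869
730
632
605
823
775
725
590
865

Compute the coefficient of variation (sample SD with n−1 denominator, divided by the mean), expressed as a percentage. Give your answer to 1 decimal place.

n = 10, Σ = 7330, M = 733.0000
Σ(x−M)² = 93180.000; s = √(93180.000/9) = 101.7513
CV = 101.7513 / 733.0000 = 0.13881 = 13.881%

13.9%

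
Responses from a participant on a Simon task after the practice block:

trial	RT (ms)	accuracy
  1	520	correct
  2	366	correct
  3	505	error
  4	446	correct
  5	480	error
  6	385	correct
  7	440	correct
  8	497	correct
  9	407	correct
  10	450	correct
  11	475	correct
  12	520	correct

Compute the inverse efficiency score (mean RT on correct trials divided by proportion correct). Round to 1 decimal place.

540.7 ms

Correct trials (n=10): 520, 366, 446, 385, 440, 497, 407, 450, 475, 520
Mean correct RT = 4506/10 = 450.6000 ms
Proportion correct = 10/12
IES = 450.6000 / (10/12) = 540.720 ms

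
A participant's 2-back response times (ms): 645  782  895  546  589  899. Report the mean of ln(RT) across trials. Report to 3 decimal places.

6.568

ln(RT): 6.4693, 6.6619, 6.7968, 6.3026, 6.3784, 6.8013
Σ ln(RT) = 39.4103
Mean = 39.4103/6 = 6.56838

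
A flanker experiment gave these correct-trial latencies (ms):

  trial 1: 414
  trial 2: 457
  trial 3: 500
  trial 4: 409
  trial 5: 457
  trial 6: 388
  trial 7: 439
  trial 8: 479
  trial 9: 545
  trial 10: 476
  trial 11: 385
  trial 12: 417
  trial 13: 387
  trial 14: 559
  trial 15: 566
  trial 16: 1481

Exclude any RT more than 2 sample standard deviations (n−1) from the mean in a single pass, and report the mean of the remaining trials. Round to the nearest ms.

n = 16, ΣRT = 8359, M = 522.438
Σ(x−M)² = 1033707.94; s = √(1033707.94/15) = 262.514
Cutoffs: 522.438 ± 2·262.514 → [-2.6, 1047.5]
Outside: 1481 → excluded.
Retained (n=15): Σ = 6878, mean = 6878/15 = 458.533

459 ms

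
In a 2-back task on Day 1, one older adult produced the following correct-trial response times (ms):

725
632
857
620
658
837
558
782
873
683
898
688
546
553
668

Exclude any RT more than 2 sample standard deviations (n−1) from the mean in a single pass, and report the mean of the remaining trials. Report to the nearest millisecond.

705 ms

n = 15, ΣRT = 10578, M = 705.200
Σ(x−M)² = 199228.40; s = √(199228.40/14) = 119.292
Cutoffs: 705.200 ± 2·119.292 → [466.6, 943.8]
No RTs fall outside the cutoffs; all 15 retained. Mean = 10578/15 = 705.200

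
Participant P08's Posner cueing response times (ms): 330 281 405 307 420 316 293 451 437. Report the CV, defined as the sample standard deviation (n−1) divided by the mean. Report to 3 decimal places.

n = 9, Σ = 3240, M = 360.0000
Σ(x−M)² = 36210.000; s = √(36210.000/8) = 67.2774
CV = 67.2774 / 360.0000 = 0.18688

0.187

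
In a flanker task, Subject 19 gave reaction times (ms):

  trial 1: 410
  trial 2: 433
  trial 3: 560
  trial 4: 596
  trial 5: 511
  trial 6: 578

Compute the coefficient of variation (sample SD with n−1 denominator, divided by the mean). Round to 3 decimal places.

n = 6, Σ = 3088, M = 514.6667
Σ(x−M)² = 30319.333; s = √(30319.333/5) = 77.8708
CV = 77.8708 / 514.6667 = 0.15130

0.151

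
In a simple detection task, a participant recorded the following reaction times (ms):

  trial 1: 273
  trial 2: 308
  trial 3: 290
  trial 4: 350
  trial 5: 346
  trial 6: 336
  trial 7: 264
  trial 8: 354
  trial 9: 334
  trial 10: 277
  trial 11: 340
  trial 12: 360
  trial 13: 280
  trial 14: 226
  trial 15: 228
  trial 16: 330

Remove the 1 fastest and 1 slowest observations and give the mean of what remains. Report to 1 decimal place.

307.9 ms

Sorted: 226, 228, 264, 273, 277, 280, 290, 308, 330, 334, 336, 340, 346, 350, 354, 360
Drop lowest 1 (226) and highest 1 (360)
Remaining (n=14): Σ = 4310, mean = 4310/14 = 307.857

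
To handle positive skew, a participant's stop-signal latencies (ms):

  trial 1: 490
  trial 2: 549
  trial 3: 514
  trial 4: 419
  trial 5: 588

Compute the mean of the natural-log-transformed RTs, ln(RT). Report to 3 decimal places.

6.232

ln(RT): 6.1944, 6.3081, 6.2422, 6.0379, 6.3767
Σ ln(RT) = 31.1593
Mean = 31.1593/5 = 6.23186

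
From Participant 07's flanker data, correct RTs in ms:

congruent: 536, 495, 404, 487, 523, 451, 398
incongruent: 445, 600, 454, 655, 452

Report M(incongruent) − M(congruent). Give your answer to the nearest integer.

M(congruent) = 3294/7 = 470.571
M(incongruent) = 2606/5 = 521.200
Difference = 521.200 − 470.571 = 50.629 ms

51 ms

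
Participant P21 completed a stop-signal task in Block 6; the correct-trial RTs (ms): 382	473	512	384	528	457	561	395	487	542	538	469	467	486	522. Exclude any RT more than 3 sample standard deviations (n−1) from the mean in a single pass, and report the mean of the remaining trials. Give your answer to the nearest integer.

480 ms

n = 15, ΣRT = 7203, M = 480.200
Σ(x−M)² = 45858.40; s = √(45858.40/14) = 57.233
Cutoffs: 480.200 ± 3·57.233 → [308.5, 651.9]
No RTs fall outside the cutoffs; all 15 retained. Mean = 7203/15 = 480.200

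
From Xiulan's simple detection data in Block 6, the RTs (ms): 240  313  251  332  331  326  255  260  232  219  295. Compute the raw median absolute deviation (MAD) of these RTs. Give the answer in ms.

Sorted: 219, 232, 240, 251, 255, 260, 295, 313, 326, 331, 332 → median = 260
|x − 260|: 20, 53, 9, 72, 71, 66, 5, 0, 28, 41, 35
Sorted deviations: 0, 5, 9, 20, 28, 35, 41, 53, 66, 71, 72 → MAD = 35

35 ms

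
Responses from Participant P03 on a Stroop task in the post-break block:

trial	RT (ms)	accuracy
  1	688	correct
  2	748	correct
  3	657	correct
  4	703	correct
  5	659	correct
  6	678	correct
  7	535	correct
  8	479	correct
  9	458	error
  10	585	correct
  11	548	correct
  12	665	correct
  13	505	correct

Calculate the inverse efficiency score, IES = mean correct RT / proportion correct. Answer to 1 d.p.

Correct trials (n=12): 688, 748, 657, 703, 659, 678, 535, 479, 585, 548, 665, 505
Mean correct RT = 7450/12 = 620.8333 ms
Proportion correct = 12/13
IES = 620.8333 / (12/13) = 672.569 ms

672.6 ms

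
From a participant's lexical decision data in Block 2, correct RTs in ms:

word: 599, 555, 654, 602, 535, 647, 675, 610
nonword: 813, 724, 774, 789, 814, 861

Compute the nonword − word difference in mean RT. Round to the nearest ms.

186 ms

M(word) = 4877/8 = 609.625
M(nonword) = 4775/6 = 795.833
Difference = 795.833 − 609.625 = 186.208 ms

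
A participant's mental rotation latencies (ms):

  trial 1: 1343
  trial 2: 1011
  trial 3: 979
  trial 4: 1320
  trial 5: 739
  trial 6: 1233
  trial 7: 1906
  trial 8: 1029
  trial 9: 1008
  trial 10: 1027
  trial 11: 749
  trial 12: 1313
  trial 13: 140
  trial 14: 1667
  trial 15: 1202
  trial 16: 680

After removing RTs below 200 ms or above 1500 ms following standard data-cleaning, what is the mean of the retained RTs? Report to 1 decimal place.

Excluded: 140, 1667, 1906
Retained (n=13): Σ = 13633
Mean = 13633/13 = 1048.6923

1048.7 ms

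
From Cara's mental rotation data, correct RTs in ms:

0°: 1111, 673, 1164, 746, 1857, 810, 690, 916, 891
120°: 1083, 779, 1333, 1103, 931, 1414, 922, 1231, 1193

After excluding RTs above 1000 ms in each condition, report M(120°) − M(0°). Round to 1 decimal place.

0°: exclude 1111, 1164, 1857
120°: exclude 1083, 1333, 1103, 1414, 1231, 1193
M(0°) = 4726/6 = 787.667
M(120°) = 2632/3 = 877.333
Difference = 877.333 − 787.667 = 89.667 ms

89.7 ms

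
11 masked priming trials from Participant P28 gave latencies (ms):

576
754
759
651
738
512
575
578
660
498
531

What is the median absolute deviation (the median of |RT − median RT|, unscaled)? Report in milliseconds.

Sorted: 498, 512, 531, 575, 576, 578, 651, 660, 738, 754, 759 → median = 578
|x − 578|: 2, 176, 181, 73, 160, 66, 3, 0, 82, 80, 47
Sorted deviations: 0, 2, 3, 47, 66, 73, 80, 82, 160, 176, 181 → MAD = 73

73 ms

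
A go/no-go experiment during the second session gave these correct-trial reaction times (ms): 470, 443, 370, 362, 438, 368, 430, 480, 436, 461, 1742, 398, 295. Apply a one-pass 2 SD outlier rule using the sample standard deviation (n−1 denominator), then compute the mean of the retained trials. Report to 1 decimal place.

412.6 ms

n = 13, ΣRT = 6693, M = 514.846
Σ(x−M)² = 1664405.69; s = √(1664405.69/12) = 372.425
Cutoffs: 514.846 ± 2·372.425 → [-230.0, 1259.7]
Outside: 1742 → excluded.
Retained (n=12): Σ = 4951, mean = 4951/12 = 412.583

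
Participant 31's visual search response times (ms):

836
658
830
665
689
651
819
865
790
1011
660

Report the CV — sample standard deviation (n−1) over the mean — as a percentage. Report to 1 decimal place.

15.0%

n = 11, Σ = 8474, M = 770.3636
Σ(x−M)² = 134252.545; s = √(134252.545/10) = 115.8674
CV = 115.8674 / 770.3636 = 0.15041 = 15.041%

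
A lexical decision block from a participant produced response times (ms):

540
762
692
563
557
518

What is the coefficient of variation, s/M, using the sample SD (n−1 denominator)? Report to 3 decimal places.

n = 6, Σ = 3632, M = 605.3333
Σ(x−M)² = 48079.333; s = √(48079.333/5) = 98.0605
CV = 98.0605 / 605.3333 = 0.16199

0.162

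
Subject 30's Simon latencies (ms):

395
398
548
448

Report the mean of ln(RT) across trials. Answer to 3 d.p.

6.094

ln(RT): 5.9789, 5.9865, 6.3063, 6.1048
Σ ln(RT) = 24.3764
Mean = 24.3764/4 = 6.09410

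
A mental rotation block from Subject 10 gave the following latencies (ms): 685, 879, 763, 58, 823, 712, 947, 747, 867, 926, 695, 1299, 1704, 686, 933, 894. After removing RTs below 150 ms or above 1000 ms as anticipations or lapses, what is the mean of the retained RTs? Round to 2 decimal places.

Excluded: 58, 1299, 1704
Retained (n=13): Σ = 10557
Mean = 10557/13 = 812.0769

812.08 ms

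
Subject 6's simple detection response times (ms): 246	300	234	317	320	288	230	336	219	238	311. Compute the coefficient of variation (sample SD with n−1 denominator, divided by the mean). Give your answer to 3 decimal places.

n = 11, Σ = 3039, M = 276.2727
Σ(x−M)² = 18634.182; s = √(18634.182/10) = 43.1673
CV = 43.1673 / 276.2727 = 0.15625

0.156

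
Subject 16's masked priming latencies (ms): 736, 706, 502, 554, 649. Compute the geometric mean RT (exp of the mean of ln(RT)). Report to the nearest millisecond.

623 ms

ln(RT): 6.6012, 6.5596, 6.2186, 6.3172, 6.4754
Mean ln(RT) = 32.1720/5 = 6.43441
Geometric mean = exp(6.43441) = 622.91 ms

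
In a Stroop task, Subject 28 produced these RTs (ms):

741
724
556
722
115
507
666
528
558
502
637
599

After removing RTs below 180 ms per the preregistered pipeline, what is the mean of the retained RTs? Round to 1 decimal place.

Excluded: 115
Retained (n=11): Σ = 6740
Mean = 6740/11 = 612.7273

612.7 ms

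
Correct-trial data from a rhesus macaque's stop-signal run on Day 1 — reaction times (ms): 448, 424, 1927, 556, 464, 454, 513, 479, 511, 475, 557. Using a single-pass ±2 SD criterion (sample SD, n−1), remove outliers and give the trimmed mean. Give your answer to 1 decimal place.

n = 11, ΣRT = 6808, M = 618.909
Σ(x−M)² = 1900428.91; s = √(1900428.91/10) = 435.939
Cutoffs: 618.909 ± 2·435.939 → [-253.0, 1490.8]
Outside: 1927 → excluded.
Retained (n=10): Σ = 4881, mean = 4881/10 = 488.100

488.1 ms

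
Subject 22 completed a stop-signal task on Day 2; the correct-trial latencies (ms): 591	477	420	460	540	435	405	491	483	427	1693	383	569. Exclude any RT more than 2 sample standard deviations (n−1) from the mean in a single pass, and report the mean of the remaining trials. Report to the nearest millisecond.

473 ms

n = 13, ΣRT = 7374, M = 567.231
Σ(x−M)² = 1420298.31; s = √(1420298.31/12) = 344.032
Cutoffs: 567.231 ± 2·344.032 → [-120.8, 1255.3]
Outside: 1693 → excluded.
Retained (n=12): Σ = 5681, mean = 5681/12 = 473.417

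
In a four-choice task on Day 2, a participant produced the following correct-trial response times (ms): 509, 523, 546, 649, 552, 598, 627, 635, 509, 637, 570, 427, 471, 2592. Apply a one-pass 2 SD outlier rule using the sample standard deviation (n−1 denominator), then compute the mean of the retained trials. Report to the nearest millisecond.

558 ms

n = 14, ΣRT = 9845, M = 703.214
Σ(x−M)² = 3899828.36; s = √(3899828.36/13) = 547.711
Cutoffs: 703.214 ± 2·547.711 → [-392.2, 1798.6]
Outside: 2592 → excluded.
Retained (n=13): Σ = 7253, mean = 7253/13 = 557.923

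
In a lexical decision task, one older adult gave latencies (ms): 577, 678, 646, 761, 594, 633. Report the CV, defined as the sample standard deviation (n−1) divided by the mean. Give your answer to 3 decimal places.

0.102

n = 6, Σ = 3889, M = 648.1667
Σ(x−M)² = 21854.833; s = √(21854.833/5) = 66.1133
CV = 66.1133 / 648.1667 = 0.10200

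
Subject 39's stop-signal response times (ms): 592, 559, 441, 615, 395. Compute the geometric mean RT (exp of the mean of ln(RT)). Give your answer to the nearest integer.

ln(RT): 6.3835, 6.3261, 6.0890, 6.4216, 5.9789
Mean ln(RT) = 31.1992/5 = 6.23984
Geometric mean = exp(6.23984) = 512.78 ms

513 ms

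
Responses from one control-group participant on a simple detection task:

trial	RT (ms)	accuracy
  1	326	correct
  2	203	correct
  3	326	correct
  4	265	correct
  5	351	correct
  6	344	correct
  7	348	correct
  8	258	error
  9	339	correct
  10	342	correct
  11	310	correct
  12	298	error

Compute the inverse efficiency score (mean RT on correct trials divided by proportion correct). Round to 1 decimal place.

378.5 ms

Correct trials (n=10): 326, 203, 326, 265, 351, 344, 348, 339, 342, 310
Mean correct RT = 3154/10 = 315.4000 ms
Proportion correct = 10/12
IES = 315.4000 / (10/12) = 378.480 ms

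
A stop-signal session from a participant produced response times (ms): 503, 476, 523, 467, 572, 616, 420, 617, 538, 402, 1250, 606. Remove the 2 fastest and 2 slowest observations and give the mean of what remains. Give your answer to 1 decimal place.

Sorted: 402, 420, 467, 476, 503, 523, 538, 572, 606, 616, 617, 1250
Drop lowest 2 (402, 420) and highest 2 (617, 1250)
Remaining (n=8): Σ = 4301, mean = 4301/8 = 537.625

537.6 ms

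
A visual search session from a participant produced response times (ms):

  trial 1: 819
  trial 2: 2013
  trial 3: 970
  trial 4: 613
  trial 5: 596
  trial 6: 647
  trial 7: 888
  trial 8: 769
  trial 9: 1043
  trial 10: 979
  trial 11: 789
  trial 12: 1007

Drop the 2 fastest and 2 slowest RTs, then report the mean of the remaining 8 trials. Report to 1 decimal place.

858.5 ms

Sorted: 596, 613, 647, 769, 789, 819, 888, 970, 979, 1007, 1043, 2013
Drop lowest 2 (596, 613) and highest 2 (1043, 2013)
Remaining (n=8): Σ = 6868, mean = 6868/8 = 858.500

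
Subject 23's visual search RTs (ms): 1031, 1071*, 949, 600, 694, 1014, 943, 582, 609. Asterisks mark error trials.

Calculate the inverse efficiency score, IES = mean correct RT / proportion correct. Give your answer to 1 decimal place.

Correct trials (n=8): 1031, 949, 600, 694, 1014, 943, 582, 609
Mean correct RT = 6422/8 = 802.7500 ms
Proportion correct = 8/9
IES = 802.7500 / (8/9) = 903.094 ms

903.1 ms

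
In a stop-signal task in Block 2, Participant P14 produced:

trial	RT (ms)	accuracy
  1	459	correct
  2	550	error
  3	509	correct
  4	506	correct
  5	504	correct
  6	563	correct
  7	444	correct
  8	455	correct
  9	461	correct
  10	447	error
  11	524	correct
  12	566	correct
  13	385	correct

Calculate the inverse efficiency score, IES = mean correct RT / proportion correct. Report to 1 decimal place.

Correct trials (n=11): 459, 509, 506, 504, 563, 444, 455, 461, 524, 566, 385
Mean correct RT = 5376/11 = 488.7273 ms
Proportion correct = 11/13
IES = 488.7273 / (11/13) = 577.587 ms

577.6 ms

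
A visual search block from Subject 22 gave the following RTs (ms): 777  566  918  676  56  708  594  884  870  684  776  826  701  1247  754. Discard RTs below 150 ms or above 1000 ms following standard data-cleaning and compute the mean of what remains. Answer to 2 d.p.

Excluded: 56, 1247
Retained (n=13): Σ = 9734
Mean = 9734/13 = 748.7692

748.77 ms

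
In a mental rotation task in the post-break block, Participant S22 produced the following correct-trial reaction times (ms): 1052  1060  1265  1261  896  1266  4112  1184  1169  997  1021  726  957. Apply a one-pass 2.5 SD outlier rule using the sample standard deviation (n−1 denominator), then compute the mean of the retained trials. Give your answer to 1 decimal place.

1071.2 ms

n = 13, ΣRT = 16966, M = 1305.077
Σ(x−M)² = 8840622.92; s = √(8840622.92/12) = 858.323
Cutoffs: 1305.077 ± 2.5·858.323 → [-840.7, 3450.9]
Outside: 4112 → excluded.
Retained (n=12): Σ = 12854, mean = 12854/12 = 1071.167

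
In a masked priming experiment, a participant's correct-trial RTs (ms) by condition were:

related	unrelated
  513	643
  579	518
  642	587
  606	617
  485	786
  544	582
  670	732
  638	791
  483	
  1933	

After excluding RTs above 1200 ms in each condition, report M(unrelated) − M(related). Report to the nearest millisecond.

84 ms

related: exclude 1933
M(related) = 5160/9 = 573.333
M(unrelated) = 5256/8 = 657.000
Difference = 657.000 − 573.333 = 83.667 ms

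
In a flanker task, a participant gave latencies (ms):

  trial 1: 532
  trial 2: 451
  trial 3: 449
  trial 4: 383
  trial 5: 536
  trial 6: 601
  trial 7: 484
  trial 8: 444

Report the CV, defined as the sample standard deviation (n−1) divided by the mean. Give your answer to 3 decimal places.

0.141

n = 8, Σ = 3880, M = 485.0000
Σ(x−M)² = 32804.000; s = √(32804.000/7) = 68.4565
CV = 68.4565 / 485.0000 = 0.14115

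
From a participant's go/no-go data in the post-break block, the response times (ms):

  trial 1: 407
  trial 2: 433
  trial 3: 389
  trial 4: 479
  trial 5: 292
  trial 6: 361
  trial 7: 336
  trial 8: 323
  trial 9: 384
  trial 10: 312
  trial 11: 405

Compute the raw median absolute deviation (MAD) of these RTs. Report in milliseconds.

48 ms

Sorted: 292, 312, 323, 336, 361, 384, 389, 405, 407, 433, 479 → median = 384
|x − 384|: 23, 49, 5, 95, 92, 23, 48, 61, 0, 72, 21
Sorted deviations: 0, 5, 21, 23, 23, 48, 49, 61, 72, 92, 95 → MAD = 48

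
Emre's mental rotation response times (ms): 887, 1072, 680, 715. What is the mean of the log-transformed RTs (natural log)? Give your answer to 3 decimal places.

6.715

ln(RT): 6.7878, 6.9773, 6.5221, 6.5723
Σ ln(RT) = 26.8595
Mean = 26.8595/4 = 6.71488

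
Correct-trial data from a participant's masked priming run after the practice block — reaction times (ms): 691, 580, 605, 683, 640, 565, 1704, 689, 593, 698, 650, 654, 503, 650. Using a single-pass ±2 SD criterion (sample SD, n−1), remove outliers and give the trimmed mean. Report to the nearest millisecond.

n = 14, ΣRT = 9905, M = 707.500
Σ(x−M)² = 1110347.50; s = √(1110347.50/13) = 292.252
Cutoffs: 707.500 ± 2·292.252 → [123.0, 1292.0]
Outside: 1704 → excluded.
Retained (n=13): Σ = 8201, mean = 8201/13 = 630.846

631 ms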